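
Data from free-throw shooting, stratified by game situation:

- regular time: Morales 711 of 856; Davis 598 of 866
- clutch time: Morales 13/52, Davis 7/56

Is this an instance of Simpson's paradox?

Regular time: Morales 711/856 = 83.1%, Davis 598/866 = 69.1% → Morales
Clutch time: Morales 13/52 = 25.0%, Davis 7/56 = 12.5% → Morales
Overall: Morales 724/908 = 79.7%, Davis 605/922 = 65.6% → Morales
Morales wins overall and in every game group — no reversal.

No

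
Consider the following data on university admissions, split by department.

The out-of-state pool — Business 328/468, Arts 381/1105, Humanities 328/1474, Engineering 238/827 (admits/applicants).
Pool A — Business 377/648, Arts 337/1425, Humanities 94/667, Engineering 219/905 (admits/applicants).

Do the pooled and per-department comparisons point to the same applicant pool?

Business: the out-of-state pool 328/468 = 70.1%, Pool A 377/648 = 58.2% → the out-of-state pool
Arts: the out-of-state pool 381/1105 = 34.5%, Pool A 337/1425 = 23.6% → the out-of-state pool
Humanities: the out-of-state pool 328/1474 = 22.3%, Pool A 94/667 = 14.1% → the out-of-state pool
Engineering: the out-of-state pool 238/827 = 28.8%, Pool A 219/905 = 24.2% → the out-of-state pool
Overall: the out-of-state pool 1275/3874 = 32.9%, Pool A 1027/3645 = 28.2% → the out-of-state pool
The out-of-state pool wins overall and in every department group — no reversal.

Yes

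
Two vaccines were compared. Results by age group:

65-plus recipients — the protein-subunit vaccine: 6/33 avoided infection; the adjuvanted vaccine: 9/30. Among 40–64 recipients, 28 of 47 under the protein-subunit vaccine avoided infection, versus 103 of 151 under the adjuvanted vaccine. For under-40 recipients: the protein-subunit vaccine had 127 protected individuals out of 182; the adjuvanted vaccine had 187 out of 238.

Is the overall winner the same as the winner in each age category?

Yes

65-plus: the protein-subunit vaccine 6/33 = 18.2%, the adjuvanted vaccine 9/30 = 30.0% → the adjuvanted vaccine
40–64: the protein-subunit vaccine 28/47 = 59.6%, the adjuvanted vaccine 103/151 = 68.2% → the adjuvanted vaccine
Under-40: the protein-subunit vaccine 127/182 = 69.8%, the adjuvanted vaccine 187/238 = 78.6% → the adjuvanted vaccine
Overall: the protein-subunit vaccine 161/262 = 61.5%, the adjuvanted vaccine 299/419 = 71.4% → the adjuvanted vaccine
The adjuvanted vaccine wins overall and in every age group — no reversal.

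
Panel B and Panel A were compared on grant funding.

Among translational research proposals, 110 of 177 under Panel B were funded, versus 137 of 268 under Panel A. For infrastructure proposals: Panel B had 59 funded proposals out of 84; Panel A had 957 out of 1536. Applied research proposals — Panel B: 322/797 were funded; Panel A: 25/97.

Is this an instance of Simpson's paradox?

Yes

Translational research: Panel B 110/177 = 62.1%, Panel A 137/268 = 51.1% → Panel B
Infrastructure: Panel B 59/84 = 70.2%, Panel A 957/1536 = 62.3% → Panel B
Applied research: Panel B 322/797 = 40.4%, Panel A 25/97 = 25.8% → Panel B
Overall: Panel B 491/1058 = 46.4%, Panel A 1119/1901 = 58.9% → Panel A
Panel B wins each proposal group but Panel A wins overall — the comparison reverses. Panel B's proposals skew toward applied research, which has a lower base rate.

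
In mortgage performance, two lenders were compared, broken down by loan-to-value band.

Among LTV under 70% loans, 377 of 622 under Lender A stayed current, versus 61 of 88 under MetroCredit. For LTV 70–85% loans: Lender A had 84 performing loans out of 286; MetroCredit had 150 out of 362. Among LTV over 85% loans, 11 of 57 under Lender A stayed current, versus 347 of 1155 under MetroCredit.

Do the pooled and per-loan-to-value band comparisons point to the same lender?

LTV under 70%: Lender A 377/622 = 60.6%, MetroCredit 61/88 = 69.3% → MetroCredit
LTV 70–85%: Lender A 84/286 = 29.4%, MetroCredit 150/362 = 41.4% → MetroCredit
LTV over 85%: Lender A 11/57 = 19.3%, MetroCredit 347/1155 = 30.0% → MetroCredit
Overall: Lender A 472/965 = 48.9%, MetroCredit 558/1605 = 34.8% → Lender A
MetroCredit wins each loan-to-value group but Lender A wins overall — the comparison reverses. MetroCredit's loans skew toward LTV over 85%, which has a lower base rate.

No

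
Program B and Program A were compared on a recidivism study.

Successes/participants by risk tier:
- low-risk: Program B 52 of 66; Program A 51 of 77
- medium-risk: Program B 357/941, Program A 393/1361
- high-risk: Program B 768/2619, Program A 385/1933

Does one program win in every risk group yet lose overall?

Low-risk: Program B 52/66 = 78.8%, Program A 51/77 = 66.2% → Program B
Medium-risk: Program B 357/941 = 37.9%, Program A 393/1361 = 28.9% → Program B
High-risk: Program B 768/2619 = 29.3%, Program A 385/1933 = 19.9% → Program B
Overall: Program B 1177/3626 = 32.5%, Program A 829/3371 = 24.6% → Program B
Program B wins overall and in every risk group — no reversal.

No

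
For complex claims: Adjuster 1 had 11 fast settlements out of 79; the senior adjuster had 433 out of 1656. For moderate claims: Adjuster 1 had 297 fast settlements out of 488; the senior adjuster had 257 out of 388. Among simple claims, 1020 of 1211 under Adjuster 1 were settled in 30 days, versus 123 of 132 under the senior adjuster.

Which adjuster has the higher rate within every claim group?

Complex: Adjuster 1 11/79 = 13.9%, the senior adjuster 433/1656 = 26.1% → the senior adjuster
Moderate: Adjuster 1 297/488 = 60.9%, the senior adjuster 257/388 = 66.2% → the senior adjuster
Simple: Adjuster 1 1020/1211 = 84.2%, the senior adjuster 123/132 = 93.2% → the senior adjuster
The senior adjuster has the higher rate in all 3 groups.

the senior adjuster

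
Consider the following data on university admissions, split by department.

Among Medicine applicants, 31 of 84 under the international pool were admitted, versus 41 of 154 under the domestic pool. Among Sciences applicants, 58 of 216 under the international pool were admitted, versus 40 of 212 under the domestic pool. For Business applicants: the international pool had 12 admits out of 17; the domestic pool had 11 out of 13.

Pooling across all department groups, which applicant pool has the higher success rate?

the international pool

Medicine: the international pool 31/84 = 36.9%, the domestic pool 41/154 = 26.6% → the international pool
Sciences: the international pool 58/216 = 26.9%, the domestic pool 40/212 = 18.9% → the international pool
Business: the international pool 12/17 = 70.6%, the domestic pool 11/13 = 84.6% → the domestic pool
Overall: the international pool 101/317 = 31.9%, the domestic pool 92/379 = 24.3% → the international pool
(Neither sweeps every department group, but the international pool has the higher pooled rate.)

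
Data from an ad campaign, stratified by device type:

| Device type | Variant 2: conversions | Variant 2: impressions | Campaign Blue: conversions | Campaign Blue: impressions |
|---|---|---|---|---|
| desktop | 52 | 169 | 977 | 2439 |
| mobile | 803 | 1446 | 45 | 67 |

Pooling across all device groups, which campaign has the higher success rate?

Desktop: Variant 2 52/169 = 30.8%, Campaign Blue 977/2439 = 40.1% → Campaign Blue
Mobile: Variant 2 803/1446 = 55.5%, Campaign Blue 45/67 = 67.2% → Campaign Blue
Overall: Variant 2 855/1615 = 52.9%, Campaign Blue 1022/2506 = 40.8% → Variant 2
(Campaign Blue wins every device group but Variant 2 wins overall — Campaign Blue's impressions skew toward the low-rate desktop group.)

Variant 2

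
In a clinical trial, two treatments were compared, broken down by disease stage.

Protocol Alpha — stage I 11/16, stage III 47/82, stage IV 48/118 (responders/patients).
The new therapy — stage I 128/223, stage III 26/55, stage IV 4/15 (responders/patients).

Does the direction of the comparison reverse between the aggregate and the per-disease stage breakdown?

Stage I: Protocol Alpha 11/16 = 68.8%, the new therapy 128/223 = 57.4% → Protocol Alpha
Stage III: Protocol Alpha 47/82 = 57.3%, the new therapy 26/55 = 47.3% → Protocol Alpha
Stage IV: Protocol Alpha 48/118 = 40.7%, the new therapy 4/15 = 26.7% → Protocol Alpha
Overall: Protocol Alpha 106/216 = 49.1%, the new therapy 158/293 = 53.9% → the new therapy
Protocol Alpha wins each disease group but the new therapy wins overall — the comparison reverses. Protocol Alpha's patients skew toward stage IV, which has a lower base rate.

Yes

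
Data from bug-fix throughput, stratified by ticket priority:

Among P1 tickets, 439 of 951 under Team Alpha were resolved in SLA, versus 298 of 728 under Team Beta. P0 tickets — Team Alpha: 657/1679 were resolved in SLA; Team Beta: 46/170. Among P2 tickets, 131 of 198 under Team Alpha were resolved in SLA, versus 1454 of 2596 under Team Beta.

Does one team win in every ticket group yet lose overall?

P1: Team Alpha 439/951 = 46.2%, Team Beta 298/728 = 40.9% → Team Alpha
P0: Team Alpha 657/1679 = 39.1%, Team Beta 46/170 = 27.1% → Team Alpha
P2: Team Alpha 131/198 = 66.2%, Team Beta 1454/2596 = 56.0% → Team Alpha
Overall: Team Alpha 1227/2828 = 43.4%, Team Beta 1798/3494 = 51.5% → Team Beta
Team Alpha wins each ticket group but Team Beta wins overall — the comparison reverses. Team Alpha's tickets skew toward P0, which has a lower base rate.

Yes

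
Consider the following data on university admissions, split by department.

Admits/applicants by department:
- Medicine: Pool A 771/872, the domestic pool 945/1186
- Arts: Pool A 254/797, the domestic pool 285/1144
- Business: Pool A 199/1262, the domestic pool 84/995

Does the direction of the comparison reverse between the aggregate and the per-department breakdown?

No

Medicine: Pool A 771/872 = 88.4%, the domestic pool 945/1186 = 79.7% → Pool A
Arts: Pool A 254/797 = 31.9%, the domestic pool 285/1144 = 24.9% → Pool A
Business: Pool A 199/1262 = 15.8%, the domestic pool 84/995 = 8.4% → Pool A
Overall: Pool A 1224/2931 = 41.8%, the domestic pool 1314/3325 = 39.5% → Pool A
Pool A wins overall and in every department group — no reversal.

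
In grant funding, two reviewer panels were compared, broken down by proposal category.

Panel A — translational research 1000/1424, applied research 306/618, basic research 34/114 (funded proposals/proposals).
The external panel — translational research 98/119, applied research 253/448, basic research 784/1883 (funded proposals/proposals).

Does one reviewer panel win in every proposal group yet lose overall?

Translational research: Panel A 1000/1424 = 70.2%, the external panel 98/119 = 82.4% → the external panel
Applied research: Panel A 306/618 = 49.5%, the external panel 253/448 = 56.5% → the external panel
Basic research: Panel A 34/114 = 29.8%, the external panel 784/1883 = 41.6% → the external panel
Overall: Panel A 1340/2156 = 62.2%, the external panel 1135/2450 = 46.3% → Panel A
The external panel wins each proposal group but Panel A wins overall — the comparison reverses. The external panel's proposals skew toward basic research, which has a lower base rate.

Yes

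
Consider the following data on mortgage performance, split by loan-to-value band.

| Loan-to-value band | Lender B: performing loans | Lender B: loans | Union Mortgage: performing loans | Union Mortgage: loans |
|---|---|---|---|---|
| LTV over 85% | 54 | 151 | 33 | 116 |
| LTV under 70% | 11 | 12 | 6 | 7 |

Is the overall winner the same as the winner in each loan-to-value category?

LTV over 85%: Lender B 54/151 = 35.8%, Union Mortgage 33/116 = 28.4% → Lender B
LTV under 70%: Lender B 11/12 = 91.7%, Union Mortgage 6/7 = 85.7% → Lender B
Overall: Lender B 65/163 = 39.9%, Union Mortgage 39/123 = 31.7% → Lender B
Lender B wins overall and in every loan-to-value group — no reversal.

Yes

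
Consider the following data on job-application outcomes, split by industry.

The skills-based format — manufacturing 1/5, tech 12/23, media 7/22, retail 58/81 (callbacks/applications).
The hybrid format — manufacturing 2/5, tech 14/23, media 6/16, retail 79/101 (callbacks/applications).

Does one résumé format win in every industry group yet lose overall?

No

Manufacturing: the skills-based format 1/5 = 20.0%, the hybrid format 2/5 = 40.0% → the hybrid format
Tech: the skills-based format 12/23 = 52.2%, the hybrid format 14/23 = 60.9% → the hybrid format
Media: the skills-based format 7/22 = 31.8%, the hybrid format 6/16 = 37.5% → the hybrid format
Retail: the skills-based format 58/81 = 71.6%, the hybrid format 79/101 = 78.2% → the hybrid format
Overall: the skills-based format 78/131 = 59.5%, the hybrid format 101/145 = 69.7% → the hybrid format
The hybrid format wins overall and in every industry group — no reversal.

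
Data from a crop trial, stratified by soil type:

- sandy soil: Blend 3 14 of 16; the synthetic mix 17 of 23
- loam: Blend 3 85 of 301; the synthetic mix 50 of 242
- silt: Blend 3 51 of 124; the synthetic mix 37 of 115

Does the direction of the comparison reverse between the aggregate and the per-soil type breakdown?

Sandy soil: Blend 3 14/16 = 87.5%, the synthetic mix 17/23 = 73.9% → Blend 3
Loam: Blend 3 85/301 = 28.2%, the synthetic mix 50/242 = 20.7% → Blend 3
Silt: Blend 3 51/124 = 41.1%, the synthetic mix 37/115 = 32.2% → Blend 3
Overall: Blend 3 150/441 = 34.0%, the synthetic mix 104/380 = 27.4% → Blend 3
Blend 3 wins overall and in every soil group — no reversal.

No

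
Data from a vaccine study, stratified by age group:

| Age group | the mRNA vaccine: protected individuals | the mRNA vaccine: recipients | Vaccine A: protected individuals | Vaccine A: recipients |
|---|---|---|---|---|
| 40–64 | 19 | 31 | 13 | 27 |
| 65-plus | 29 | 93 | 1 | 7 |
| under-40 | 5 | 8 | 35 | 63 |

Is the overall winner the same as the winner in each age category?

40–64: the mRNA vaccine 19/31 = 61.3%, Vaccine A 13/27 = 48.1% → the mRNA vaccine
65-plus: the mRNA vaccine 29/93 = 31.2%, Vaccine A 1/7 = 14.3% → the mRNA vaccine
Under-40: the mRNA vaccine 5/8 = 62.5%, Vaccine A 35/63 = 55.6% → the mRNA vaccine
Overall: the mRNA vaccine 53/132 = 40.2%, Vaccine A 49/97 = 50.5% → Vaccine A
The mRNA vaccine wins each age group but Vaccine A wins overall — the comparison reverses. The mRNA vaccine's recipients skew toward 65-plus, which has a lower base rate.

No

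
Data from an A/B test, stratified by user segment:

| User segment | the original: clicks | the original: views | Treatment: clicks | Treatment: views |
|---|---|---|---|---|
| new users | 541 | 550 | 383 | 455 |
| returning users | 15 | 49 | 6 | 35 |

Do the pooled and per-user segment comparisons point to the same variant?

Yes

New users: the original 541/550 = 98.4%, Treatment 383/455 = 84.2% → the original
Returning users: the original 15/49 = 30.6%, Treatment 6/35 = 17.1% → the original
Overall: the original 556/599 = 92.8%, Treatment 389/490 = 79.4% → the original
The original wins overall and in every user group — no reversal.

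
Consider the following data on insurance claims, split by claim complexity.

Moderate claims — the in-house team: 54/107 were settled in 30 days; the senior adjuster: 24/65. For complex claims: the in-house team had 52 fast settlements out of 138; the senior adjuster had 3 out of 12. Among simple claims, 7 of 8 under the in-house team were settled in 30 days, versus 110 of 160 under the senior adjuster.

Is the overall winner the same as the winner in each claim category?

No

Moderate: the in-house team 54/107 = 50.5%, the senior adjuster 24/65 = 36.9% → the in-house team
Complex: the in-house team 52/138 = 37.7%, the senior adjuster 3/12 = 25.0% → the in-house team
Simple: the in-house team 7/8 = 87.5%, the senior adjuster 110/160 = 68.8% → the in-house team
Overall: the in-house team 113/253 = 44.7%, the senior adjuster 137/237 = 57.8% → the senior adjuster
The in-house team wins each claim group but the senior adjuster wins overall — the comparison reverses. The in-house team's claims skew toward complex, which has a lower base rate.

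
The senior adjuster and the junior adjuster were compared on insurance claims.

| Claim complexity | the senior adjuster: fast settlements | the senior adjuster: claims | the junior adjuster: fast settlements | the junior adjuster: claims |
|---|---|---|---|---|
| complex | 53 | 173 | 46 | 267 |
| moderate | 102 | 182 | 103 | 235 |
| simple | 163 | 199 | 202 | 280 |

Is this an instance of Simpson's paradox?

Complex: the senior adjuster 53/173 = 30.6%, the junior adjuster 46/267 = 17.2% → the senior adjuster
Moderate: the senior adjuster 102/182 = 56.0%, the junior adjuster 103/235 = 43.8% → the senior adjuster
Simple: the senior adjuster 163/199 = 81.9%, the junior adjuster 202/280 = 72.1% → the senior adjuster
Overall: the senior adjuster 318/554 = 57.4%, the junior adjuster 351/782 = 44.9% → the senior adjuster
The senior adjuster wins overall and in every claim group — no reversal.

No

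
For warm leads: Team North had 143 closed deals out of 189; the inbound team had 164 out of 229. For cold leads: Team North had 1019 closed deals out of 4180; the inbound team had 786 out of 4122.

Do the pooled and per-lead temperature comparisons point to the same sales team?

Yes

Warm: Team North 143/189 = 75.7%, the inbound team 164/229 = 71.6% → Team North
Cold: Team North 1019/4180 = 24.4%, the inbound team 786/4122 = 19.1% → Team North
Overall: Team North 1162/4369 = 26.6%, the inbound team 950/4351 = 21.8% → Team North
Team North wins overall and in every lead group — no reversal.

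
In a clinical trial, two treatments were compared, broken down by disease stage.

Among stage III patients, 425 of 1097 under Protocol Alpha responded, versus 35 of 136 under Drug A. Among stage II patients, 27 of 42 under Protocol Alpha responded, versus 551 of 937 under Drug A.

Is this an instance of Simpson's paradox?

Stage III: Protocol Alpha 425/1097 = 38.7%, Drug A 35/136 = 25.7% → Protocol Alpha
Stage II: Protocol Alpha 27/42 = 64.3%, Drug A 551/937 = 58.8% → Protocol Alpha
Overall: Protocol Alpha 452/1139 = 39.7%, Drug A 586/1073 = 54.6% → Drug A
Protocol Alpha wins each disease group but Drug A wins overall — the comparison reverses. Protocol Alpha's patients skew toward stage III, which has a lower base rate.

Yes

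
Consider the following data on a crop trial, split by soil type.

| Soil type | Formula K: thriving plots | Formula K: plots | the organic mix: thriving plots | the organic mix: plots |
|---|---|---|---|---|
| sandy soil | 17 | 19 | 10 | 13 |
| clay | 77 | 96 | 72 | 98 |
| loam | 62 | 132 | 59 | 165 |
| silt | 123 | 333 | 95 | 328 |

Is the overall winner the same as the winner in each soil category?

Sandy soil: Formula K 17/19 = 89.5%, the organic mix 10/13 = 76.9% → Formula K
Clay: Formula K 77/96 = 80.2%, the organic mix 72/98 = 73.5% → Formula K
Loam: Formula K 62/132 = 47.0%, the organic mix 59/165 = 35.8% → Formula K
Silt: Formula K 123/333 = 36.9%, the organic mix 95/328 = 29.0% → Formula K
Overall: Formula K 279/580 = 48.1%, the organic mix 236/604 = 39.1% → Formula K
Formula K wins overall and in every soil group — no reversal.

Yes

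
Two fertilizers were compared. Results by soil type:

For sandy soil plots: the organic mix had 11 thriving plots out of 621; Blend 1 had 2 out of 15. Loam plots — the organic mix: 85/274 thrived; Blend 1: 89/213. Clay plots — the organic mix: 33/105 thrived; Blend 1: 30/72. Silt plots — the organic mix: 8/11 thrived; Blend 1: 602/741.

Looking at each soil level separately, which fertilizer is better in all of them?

Blend 1

Sandy soil: the organic mix 11/621 = 1.8%, Blend 1 2/15 = 13.3% → Blend 1
Loam: the organic mix 85/274 = 31.0%, Blend 1 89/213 = 41.8% → Blend 1
Clay: the organic mix 33/105 = 31.4%, Blend 1 30/72 = 41.7% → Blend 1
Silt: the organic mix 8/11 = 72.7%, Blend 1 602/741 = 81.2% → Blend 1
Blend 1 has the higher rate in all 4 groups.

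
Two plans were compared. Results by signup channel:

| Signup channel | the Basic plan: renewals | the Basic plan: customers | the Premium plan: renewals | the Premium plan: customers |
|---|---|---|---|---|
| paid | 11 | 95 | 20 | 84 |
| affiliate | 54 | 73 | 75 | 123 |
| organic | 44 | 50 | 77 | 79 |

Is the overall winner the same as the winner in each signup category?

Paid: the Basic plan 11/95 = 11.6%, the Premium plan 20/84 = 23.8% → the Premium plan
Affiliate: the Basic plan 54/73 = 74.0%, the Premium plan 75/123 = 61.0% → the Basic plan
Organic: the Basic plan 44/50 = 88.0%, the Premium plan 77/79 = 97.5% → the Premium plan
Overall: the Basic plan 109/218 = 50.0%, the Premium plan 172/286 = 60.1% → the Premium plan
Neither sweeps: the Basic plan wins 1 of 3 groups, the Premium plan wins 2. The Premium plan wins overall but not every group — no Simpson reversal.

No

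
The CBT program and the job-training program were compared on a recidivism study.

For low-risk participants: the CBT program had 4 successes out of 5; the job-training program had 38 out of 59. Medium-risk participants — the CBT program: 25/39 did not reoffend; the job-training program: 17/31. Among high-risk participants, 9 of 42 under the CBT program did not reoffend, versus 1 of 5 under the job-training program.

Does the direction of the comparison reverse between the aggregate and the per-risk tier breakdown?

Yes

Low-risk: the CBT program 4/5 = 80.0%, the job-training program 38/59 = 64.4% → the CBT program
Medium-risk: the CBT program 25/39 = 64.1%, the job-training program 17/31 = 54.8% → the CBT program
High-risk: the CBT program 9/42 = 21.4%, the job-training program 1/5 = 20.0% → the CBT program
Overall: the CBT program 38/86 = 44.2%, the job-training program 56/95 = 58.9% → the job-training program
The CBT program wins each risk group but the job-training program wins overall — the comparison reverses. The CBT program's participants skew toward high-risk, which has a lower base rate.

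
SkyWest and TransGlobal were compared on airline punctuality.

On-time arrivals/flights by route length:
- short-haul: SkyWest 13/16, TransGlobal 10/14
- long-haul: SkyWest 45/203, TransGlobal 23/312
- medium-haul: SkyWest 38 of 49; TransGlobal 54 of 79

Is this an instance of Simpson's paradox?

No

Short-haul: SkyWest 13/16 = 81.2%, TransGlobal 10/14 = 71.4% → SkyWest
Long-haul: SkyWest 45/203 = 22.2%, TransGlobal 23/312 = 7.4% → SkyWest
Medium-haul: SkyWest 38/49 = 77.6%, TransGlobal 54/79 = 68.4% → SkyWest
Overall: SkyWest 96/268 = 35.8%, TransGlobal 87/405 = 21.5% → SkyWest
SkyWest wins overall and in every route group — no reversal.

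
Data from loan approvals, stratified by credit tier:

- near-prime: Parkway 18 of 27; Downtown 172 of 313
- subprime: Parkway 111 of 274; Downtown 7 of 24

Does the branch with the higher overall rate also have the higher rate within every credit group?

Near-prime: Parkway 18/27 = 66.7%, Downtown 172/313 = 55.0% → Parkway
Subprime: Parkway 111/274 = 40.5%, Downtown 7/24 = 29.2% → Parkway
Overall: Parkway 129/301 = 42.9%, Downtown 179/337 = 53.1% → Downtown
Parkway wins each credit group but Downtown wins overall — the comparison reverses. Parkway's applications skew toward subprime, which has a lower base rate.

No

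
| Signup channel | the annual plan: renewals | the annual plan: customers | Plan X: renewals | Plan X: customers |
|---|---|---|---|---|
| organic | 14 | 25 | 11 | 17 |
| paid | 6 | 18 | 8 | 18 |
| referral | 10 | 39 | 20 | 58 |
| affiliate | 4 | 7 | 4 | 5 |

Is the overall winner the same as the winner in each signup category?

Organic: the annual plan 14/25 = 56.0%, Plan X 11/17 = 64.7% → Plan X
Paid: the annual plan 6/18 = 33.3%, Plan X 8/18 = 44.4% → Plan X
Referral: the annual plan 10/39 = 25.6%, Plan X 20/58 = 34.5% → Plan X
Affiliate: the annual plan 4/7 = 57.1%, Plan X 4/5 = 80.0% → Plan X
Overall: the annual plan 34/89 = 38.2%, Plan X 43/98 = 43.9% → Plan X
Plan X wins overall and in every signup group — no reversal.

Yes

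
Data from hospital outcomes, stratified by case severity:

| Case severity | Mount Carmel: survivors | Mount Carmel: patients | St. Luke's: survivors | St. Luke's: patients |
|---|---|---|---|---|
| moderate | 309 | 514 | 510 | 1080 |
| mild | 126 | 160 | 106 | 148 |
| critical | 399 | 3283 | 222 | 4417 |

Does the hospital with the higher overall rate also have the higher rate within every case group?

Yes

Moderate: Mount Carmel 309/514 = 60.1%, St. Luke's 510/1080 = 47.2% → Mount Carmel
Mild: Mount Carmel 126/160 = 78.8%, St. Luke's 106/148 = 71.6% → Mount Carmel
Critical: Mount Carmel 399/3283 = 12.2%, St. Luke's 222/4417 = 5.0% → Mount Carmel
Overall: Mount Carmel 834/3957 = 21.1%, St. Luke's 838/5645 = 14.8% → Mount Carmel
Mount Carmel wins overall and in every case group — no reversal.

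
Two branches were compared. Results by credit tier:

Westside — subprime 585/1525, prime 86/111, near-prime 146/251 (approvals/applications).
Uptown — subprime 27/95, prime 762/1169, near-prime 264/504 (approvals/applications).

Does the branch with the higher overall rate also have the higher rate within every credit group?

Subprime: Westside 585/1525 = 38.4%, Uptown 27/95 = 28.4% → Westside
Prime: Westside 86/111 = 77.5%, Uptown 762/1169 = 65.2% → Westside
Near-prime: Westside 146/251 = 58.2%, Uptown 264/504 = 52.4% → Westside
Overall: Westside 817/1887 = 43.3%, Uptown 1053/1768 = 59.6% → Uptown
Westside wins each credit group but Uptown wins overall — the comparison reverses. Westside's applications skew toward subprime, which has a lower base rate.

No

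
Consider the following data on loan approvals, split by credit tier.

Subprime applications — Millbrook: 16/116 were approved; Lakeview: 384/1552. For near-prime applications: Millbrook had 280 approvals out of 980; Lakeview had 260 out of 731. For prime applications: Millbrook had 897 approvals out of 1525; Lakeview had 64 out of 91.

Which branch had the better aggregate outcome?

Subprime: Millbrook 16/116 = 13.8%, Lakeview 384/1552 = 24.7% → Lakeview
Near-prime: Millbrook 280/980 = 28.6%, Lakeview 260/731 = 35.6% → Lakeview
Prime: Millbrook 897/1525 = 58.8%, Lakeview 64/91 = 70.3% → Lakeview
Overall: Millbrook 1193/2621 = 45.5%, Lakeview 708/2374 = 29.8% → Millbrook
(Lakeview wins every credit group but Millbrook wins overall — Lakeview's applications skew toward the low-rate subprime group.)

Millbrook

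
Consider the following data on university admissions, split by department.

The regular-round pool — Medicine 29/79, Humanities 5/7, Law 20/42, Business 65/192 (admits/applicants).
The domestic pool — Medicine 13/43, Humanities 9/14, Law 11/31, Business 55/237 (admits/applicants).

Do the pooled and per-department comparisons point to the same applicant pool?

Medicine: the regular-round pool 29/79 = 36.7%, the domestic pool 13/43 = 30.2% → the regular-round pool
Humanities: the regular-round pool 5/7 = 71.4%, the domestic pool 9/14 = 64.3% → the regular-round pool
Law: the regular-round pool 20/42 = 47.6%, the domestic pool 11/31 = 35.5% → the regular-round pool
Business: the regular-round pool 65/192 = 33.9%, the domestic pool 55/237 = 23.2% → the regular-round pool
Overall: the regular-round pool 119/320 = 37.2%, the domestic pool 88/325 = 27.1% → the regular-round pool
The regular-round pool wins overall and in every department group — no reversal.

Yes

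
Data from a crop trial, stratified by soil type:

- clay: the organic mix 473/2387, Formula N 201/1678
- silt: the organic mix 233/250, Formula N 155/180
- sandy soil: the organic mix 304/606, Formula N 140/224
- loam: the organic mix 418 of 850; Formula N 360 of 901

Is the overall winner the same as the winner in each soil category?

Clay: the organic mix 473/2387 = 19.8%, Formula N 201/1678 = 12.0% → the organic mix
Silt: the organic mix 233/250 = 93.2%, Formula N 155/180 = 86.1% → the organic mix
Sandy soil: the organic mix 304/606 = 50.2%, Formula N 140/224 = 62.5% → Formula N
Loam: the organic mix 418/850 = 49.2%, Formula N 360/901 = 40.0% → the organic mix
Overall: the organic mix 1428/4093 = 34.9%, Formula N 856/2983 = 28.7% → the organic mix
Neither sweeps: the organic mix wins 3 of 4 groups, Formula N wins 1. The organic mix wins overall but not every group — no Simpson reversal.

No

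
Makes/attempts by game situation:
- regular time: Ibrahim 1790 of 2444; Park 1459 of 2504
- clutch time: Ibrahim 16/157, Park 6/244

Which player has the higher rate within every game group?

Regular time: Ibrahim 1790/2444 = 73.2%, Park 1459/2504 = 58.3% → Ibrahim
Clutch time: Ibrahim 16/157 = 10.2%, Park 6/244 = 2.5% → Ibrahim
Ibrahim has the higher rate in both groups.

Ibrahim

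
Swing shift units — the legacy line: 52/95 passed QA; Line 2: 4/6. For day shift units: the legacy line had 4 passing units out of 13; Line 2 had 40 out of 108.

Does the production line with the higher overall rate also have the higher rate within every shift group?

Swing shift: the legacy line 52/95 = 54.7%, Line 2 4/6 = 66.7% → Line 2
Day shift: the legacy line 4/13 = 30.8%, Line 2 40/108 = 37.0% → Line 2
Overall: the legacy line 56/108 = 51.9%, Line 2 44/114 = 38.6% → the legacy line
Line 2 wins each shift group but the legacy line wins overall — the comparison reverses. Line 2's units skew toward day shift, which has a lower base rate.

No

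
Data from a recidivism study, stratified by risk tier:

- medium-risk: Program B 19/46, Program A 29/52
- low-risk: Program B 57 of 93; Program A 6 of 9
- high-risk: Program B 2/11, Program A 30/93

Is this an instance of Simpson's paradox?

Medium-risk: Program B 19/46 = 41.3%, Program A 29/52 = 55.8% → Program A
Low-risk: Program B 57/93 = 61.3%, Program A 6/9 = 66.7% → Program A
High-risk: Program B 2/11 = 18.2%, Program A 30/93 = 32.3% → Program A
Overall: Program B 78/150 = 52.0%, Program A 65/154 = 42.2% → Program B
Program A wins each risk group but Program B wins overall — the comparison reverses. Program A's participants skew toward high-risk, which has a lower base rate.

Yes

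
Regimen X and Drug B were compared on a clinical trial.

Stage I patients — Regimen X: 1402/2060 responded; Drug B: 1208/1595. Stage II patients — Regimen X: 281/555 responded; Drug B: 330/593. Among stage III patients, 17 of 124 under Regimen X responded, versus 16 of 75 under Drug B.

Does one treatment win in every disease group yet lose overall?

Stage I: Regimen X 1402/2060 = 68.1%, Drug B 1208/1595 = 75.7% → Drug B
Stage II: Regimen X 281/555 = 50.6%, Drug B 330/593 = 55.6% → Drug B
Stage III: Regimen X 17/124 = 13.7%, Drug B 16/75 = 21.3% → Drug B
Overall: Regimen X 1700/2739 = 62.1%, Drug B 1554/2263 = 68.7% → Drug B
Drug B wins overall and in every disease group — no reversal.

No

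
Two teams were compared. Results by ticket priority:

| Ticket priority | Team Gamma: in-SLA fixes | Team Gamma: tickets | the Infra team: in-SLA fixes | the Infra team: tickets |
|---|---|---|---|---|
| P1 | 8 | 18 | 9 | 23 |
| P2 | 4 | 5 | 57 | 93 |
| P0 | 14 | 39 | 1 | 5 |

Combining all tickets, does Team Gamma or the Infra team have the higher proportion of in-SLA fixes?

the Infra team

P1: Team Gamma 8/18 = 44.4%, the Infra team 9/23 = 39.1% → Team Gamma
P2: Team Gamma 4/5 = 80.0%, the Infra team 57/93 = 61.3% → Team Gamma
P0: Team Gamma 14/39 = 35.9%, the Infra team 1/5 = 20.0% → Team Gamma
Overall: Team Gamma 26/62 = 41.9%, the Infra team 67/121 = 55.4% → the Infra team
(Team Gamma wins every ticket group but the Infra team wins overall — Team Gamma's tickets skew toward the low-rate P0 group.)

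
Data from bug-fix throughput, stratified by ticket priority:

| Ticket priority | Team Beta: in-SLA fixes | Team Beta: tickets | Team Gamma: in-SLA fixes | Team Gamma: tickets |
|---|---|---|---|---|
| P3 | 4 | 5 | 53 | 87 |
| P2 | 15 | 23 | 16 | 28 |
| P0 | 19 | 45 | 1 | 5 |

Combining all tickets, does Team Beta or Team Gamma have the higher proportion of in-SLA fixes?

P3: Team Beta 4/5 = 80.0%, Team Gamma 53/87 = 60.9% → Team Beta
P2: Team Beta 15/23 = 65.2%, Team Gamma 16/28 = 57.1% → Team Beta
P0: Team Beta 19/45 = 42.2%, Team Gamma 1/5 = 20.0% → Team Beta
Overall: Team Beta 38/73 = 52.1%, Team Gamma 70/120 = 58.3% → Team Gamma
(Team Beta wins every ticket group but Team Gamma wins overall — Team Beta's tickets skew toward the low-rate P0 group.)

Team Gamma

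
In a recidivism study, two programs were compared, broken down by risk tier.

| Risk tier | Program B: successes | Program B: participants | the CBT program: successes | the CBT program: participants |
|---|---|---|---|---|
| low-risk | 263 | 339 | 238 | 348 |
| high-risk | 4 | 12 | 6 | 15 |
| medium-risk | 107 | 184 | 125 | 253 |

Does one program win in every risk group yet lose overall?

Low-risk: Program B 263/339 = 77.6%, the CBT program 238/348 = 68.4% → Program B
High-risk: Program B 4/12 = 33.3%, the CBT program 6/15 = 40.0% → the CBT program
Medium-risk: Program B 107/184 = 58.2%, the CBT program 125/253 = 49.4% → Program B
Overall: Program B 374/535 = 69.9%, the CBT program 369/616 = 59.9% → Program B
Neither sweeps: Program B wins 2 of 3 groups, the CBT program wins 1. Program B wins overall but not every group — no Simpson reversal.

No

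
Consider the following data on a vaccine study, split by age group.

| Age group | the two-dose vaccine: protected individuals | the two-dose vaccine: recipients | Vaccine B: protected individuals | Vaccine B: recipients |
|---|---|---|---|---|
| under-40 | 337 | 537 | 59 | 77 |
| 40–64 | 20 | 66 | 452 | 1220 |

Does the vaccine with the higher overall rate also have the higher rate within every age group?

Under-40: the two-dose vaccine 337/537 = 62.8%, Vaccine B 59/77 = 76.6% → Vaccine B
40–64: the two-dose vaccine 20/66 = 30.3%, Vaccine B 452/1220 = 37.0% → Vaccine B
Overall: the two-dose vaccine 357/603 = 59.2%, Vaccine B 511/1297 = 39.4% → the two-dose vaccine
Vaccine B wins each age group but the two-dose vaccine wins overall — the comparison reverses. Vaccine B's recipients skew toward 40–64, which has a lower base rate.

No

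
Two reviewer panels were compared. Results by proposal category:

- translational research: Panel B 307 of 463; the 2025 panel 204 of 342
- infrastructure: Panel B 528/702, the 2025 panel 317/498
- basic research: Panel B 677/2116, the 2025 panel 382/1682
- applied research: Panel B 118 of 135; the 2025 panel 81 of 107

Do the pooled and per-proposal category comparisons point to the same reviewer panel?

Yes

Translational research: Panel B 307/463 = 66.3%, the 2025 panel 204/342 = 59.6% → Panel B
Infrastructure: Panel B 528/702 = 75.2%, the 2025 panel 317/498 = 63.7% → Panel B
Basic research: Panel B 677/2116 = 32.0%, the 2025 panel 382/1682 = 22.7% → Panel B
Applied research: Panel B 118/135 = 87.4%, the 2025 panel 81/107 = 75.7% → Panel B
Overall: Panel B 1630/3416 = 47.7%, the 2025 panel 984/2629 = 37.4% → Panel B
Panel B wins overall and in every proposal group — no reversal.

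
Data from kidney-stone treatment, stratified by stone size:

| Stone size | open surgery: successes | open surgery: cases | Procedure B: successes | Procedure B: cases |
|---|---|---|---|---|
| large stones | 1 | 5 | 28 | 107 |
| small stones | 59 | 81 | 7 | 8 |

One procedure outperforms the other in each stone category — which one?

Large stones: open surgery 1/5 = 20.0%, Procedure B 28/107 = 26.2% → Procedure B
Small stones: open surgery 59/81 = 72.8%, Procedure B 7/8 = 87.5% → Procedure B
Procedure B has the higher rate in both groups.

Procedure B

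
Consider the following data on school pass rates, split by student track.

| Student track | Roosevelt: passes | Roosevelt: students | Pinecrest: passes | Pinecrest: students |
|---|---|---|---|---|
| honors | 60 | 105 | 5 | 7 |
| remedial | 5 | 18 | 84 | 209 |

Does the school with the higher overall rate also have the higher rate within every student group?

No

Honors: Roosevelt 60/105 = 57.1%, Pinecrest 5/7 = 71.4% → Pinecrest
Remedial: Roosevelt 5/18 = 27.8%, Pinecrest 84/209 = 40.2% → Pinecrest
Overall: Roosevelt 65/123 = 52.8%, Pinecrest 89/216 = 41.2% → Roosevelt
Pinecrest wins each student group but Roosevelt wins overall — the comparison reverses. Pinecrest's students skew toward remedial, which has a lower base rate.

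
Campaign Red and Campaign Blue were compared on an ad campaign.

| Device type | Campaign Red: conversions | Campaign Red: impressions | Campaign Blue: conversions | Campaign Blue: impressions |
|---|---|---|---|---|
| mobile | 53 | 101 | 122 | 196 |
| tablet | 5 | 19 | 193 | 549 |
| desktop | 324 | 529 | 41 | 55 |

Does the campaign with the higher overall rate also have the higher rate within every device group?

Mobile: Campaign Red 53/101 = 52.5%, Campaign Blue 122/196 = 62.2% → Campaign Blue
Tablet: Campaign Red 5/19 = 26.3%, Campaign Blue 193/549 = 35.2% → Campaign Blue
Desktop: Campaign Red 324/529 = 61.2%, Campaign Blue 41/55 = 74.5% → Campaign Blue
Overall: Campaign Red 382/649 = 58.9%, Campaign Blue 356/800 = 44.5% → Campaign Red
Campaign Blue wins each device group but Campaign Red wins overall — the comparison reverses. Campaign Blue's impressions skew toward tablet, which has a lower base rate.

No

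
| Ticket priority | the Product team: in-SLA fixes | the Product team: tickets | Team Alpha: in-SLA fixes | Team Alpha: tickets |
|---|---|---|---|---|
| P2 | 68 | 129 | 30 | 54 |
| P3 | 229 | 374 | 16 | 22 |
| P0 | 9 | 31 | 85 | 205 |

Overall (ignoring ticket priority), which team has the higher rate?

P2: the Product team 68/129 = 52.7%, Team Alpha 30/54 = 55.6% → Team Alpha
P3: the Product team 229/374 = 61.2%, Team Alpha 16/22 = 72.7% → Team Alpha
P0: the Product team 9/31 = 29.0%, Team Alpha 85/205 = 41.5% → Team Alpha
Overall: the Product team 306/534 = 57.3%, Team Alpha 131/281 = 46.6% → the Product team
(Team Alpha wins every ticket group but the Product team wins overall — Team Alpha's tickets skew toward the low-rate P0 group.)

the Product team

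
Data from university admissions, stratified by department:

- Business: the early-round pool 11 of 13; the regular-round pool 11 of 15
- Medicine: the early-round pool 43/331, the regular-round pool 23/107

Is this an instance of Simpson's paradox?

No

Business: the early-round pool 11/13 = 84.6%, the regular-round pool 11/15 = 73.3% → the early-round pool
Medicine: the early-round pool 43/331 = 13.0%, the regular-round pool 23/107 = 21.5% → the regular-round pool
Overall: the early-round pool 54/344 = 15.7%, the regular-round pool 34/122 = 27.9% → the regular-round pool
Neither sweeps: the early-round pool wins 1 of 2 groups, the regular-round pool wins 1. The regular-round pool wins overall but not every group — no Simpson reversal.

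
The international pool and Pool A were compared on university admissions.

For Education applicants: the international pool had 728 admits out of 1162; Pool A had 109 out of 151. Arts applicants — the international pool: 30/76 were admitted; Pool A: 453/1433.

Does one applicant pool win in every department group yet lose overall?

No

Education: the international pool 728/1162 = 62.7%, Pool A 109/151 = 72.2% → Pool A
Arts: the international pool 30/76 = 39.5%, Pool A 453/1433 = 31.6% → the international pool
Overall: the international pool 758/1238 = 61.2%, Pool A 562/1584 = 35.5% → the international pool
Neither sweeps: the international pool wins 1 of 2 groups, Pool A wins 1. The international pool wins overall but not every group — no Simpson reversal.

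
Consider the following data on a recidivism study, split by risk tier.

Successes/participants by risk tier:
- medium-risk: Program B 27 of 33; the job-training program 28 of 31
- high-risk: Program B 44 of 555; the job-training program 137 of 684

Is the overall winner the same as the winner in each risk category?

Medium-risk: Program B 27/33 = 81.8%, the job-training program 28/31 = 90.3% → the job-training program
High-risk: Program B 44/555 = 7.9%, the job-training program 137/684 = 20.0% → the job-training program
Overall: Program B 71/588 = 12.1%, the job-training program 165/715 = 23.1% → the job-training program
The job-training program wins overall and in every risk group — no reversal.

Yes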